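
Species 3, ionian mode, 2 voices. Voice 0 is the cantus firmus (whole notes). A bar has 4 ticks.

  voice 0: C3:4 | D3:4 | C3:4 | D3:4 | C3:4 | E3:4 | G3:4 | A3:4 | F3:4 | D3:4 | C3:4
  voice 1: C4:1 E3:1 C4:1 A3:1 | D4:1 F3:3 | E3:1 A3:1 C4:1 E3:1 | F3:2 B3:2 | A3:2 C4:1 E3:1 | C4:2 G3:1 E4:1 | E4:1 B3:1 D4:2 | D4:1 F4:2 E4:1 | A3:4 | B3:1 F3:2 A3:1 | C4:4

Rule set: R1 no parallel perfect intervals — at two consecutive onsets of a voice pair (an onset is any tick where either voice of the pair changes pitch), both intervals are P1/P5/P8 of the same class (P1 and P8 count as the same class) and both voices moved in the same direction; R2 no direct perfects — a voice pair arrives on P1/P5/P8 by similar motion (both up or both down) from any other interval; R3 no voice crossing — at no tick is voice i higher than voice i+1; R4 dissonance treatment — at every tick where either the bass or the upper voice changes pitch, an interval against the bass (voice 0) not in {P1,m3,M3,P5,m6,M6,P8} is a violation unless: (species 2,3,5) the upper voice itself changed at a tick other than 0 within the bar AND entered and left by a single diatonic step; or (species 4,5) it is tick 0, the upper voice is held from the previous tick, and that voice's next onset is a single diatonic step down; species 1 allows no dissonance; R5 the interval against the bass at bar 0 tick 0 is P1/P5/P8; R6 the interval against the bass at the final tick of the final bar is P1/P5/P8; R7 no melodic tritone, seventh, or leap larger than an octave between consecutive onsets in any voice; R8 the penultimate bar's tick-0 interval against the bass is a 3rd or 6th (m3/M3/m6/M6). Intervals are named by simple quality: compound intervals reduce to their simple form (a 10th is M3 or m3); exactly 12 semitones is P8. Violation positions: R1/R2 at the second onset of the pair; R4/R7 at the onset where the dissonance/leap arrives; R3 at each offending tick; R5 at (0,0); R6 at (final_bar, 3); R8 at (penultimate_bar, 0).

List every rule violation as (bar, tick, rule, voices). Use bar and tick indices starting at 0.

(1, 0, R2, (0, 1))
(3, 2, R7, (1,))
(7, 0, R4, (0, 1))
(9, 1, R7, (1,))

bar 0: v0=C3 v1=C4 downbeat P8
bar 1: v0=D3 v1=D4 downbeat P8
bar 2: v0=C3 v1=E3 downbeat M3
bar 3: v0=D3 v1=F3 downbeat m3
bar 4: v0=C3 v1=A3 downbeat M6
bar 5: v0=E3 v1=C4 downbeat m6
bar 6: v0=G3 v1=E4 downbeat M6
bar 7: v0=A3 v1=D4 downbeat P4
bar 8: v0=F3 v1=A3 downbeat M3
bar 9: v0=D3 v1=B3 downbeat M6
bar 10: v0=C3 v1=C4 downbeat P8
  -> R2 @ bar 1 tick 0 v(0, 1): C3/A3 M6 -> D3/D4 P8 similar
  -> R7 @ bar 3 tick 2 v(1,): F3->B3 leap 6st
  -> R4 @ bar 7 tick 0 v(0, 1): A3/D4 P4 untreated
  -> R7 @ bar 9 tick 1 v(1,): B3->F3 leap 6st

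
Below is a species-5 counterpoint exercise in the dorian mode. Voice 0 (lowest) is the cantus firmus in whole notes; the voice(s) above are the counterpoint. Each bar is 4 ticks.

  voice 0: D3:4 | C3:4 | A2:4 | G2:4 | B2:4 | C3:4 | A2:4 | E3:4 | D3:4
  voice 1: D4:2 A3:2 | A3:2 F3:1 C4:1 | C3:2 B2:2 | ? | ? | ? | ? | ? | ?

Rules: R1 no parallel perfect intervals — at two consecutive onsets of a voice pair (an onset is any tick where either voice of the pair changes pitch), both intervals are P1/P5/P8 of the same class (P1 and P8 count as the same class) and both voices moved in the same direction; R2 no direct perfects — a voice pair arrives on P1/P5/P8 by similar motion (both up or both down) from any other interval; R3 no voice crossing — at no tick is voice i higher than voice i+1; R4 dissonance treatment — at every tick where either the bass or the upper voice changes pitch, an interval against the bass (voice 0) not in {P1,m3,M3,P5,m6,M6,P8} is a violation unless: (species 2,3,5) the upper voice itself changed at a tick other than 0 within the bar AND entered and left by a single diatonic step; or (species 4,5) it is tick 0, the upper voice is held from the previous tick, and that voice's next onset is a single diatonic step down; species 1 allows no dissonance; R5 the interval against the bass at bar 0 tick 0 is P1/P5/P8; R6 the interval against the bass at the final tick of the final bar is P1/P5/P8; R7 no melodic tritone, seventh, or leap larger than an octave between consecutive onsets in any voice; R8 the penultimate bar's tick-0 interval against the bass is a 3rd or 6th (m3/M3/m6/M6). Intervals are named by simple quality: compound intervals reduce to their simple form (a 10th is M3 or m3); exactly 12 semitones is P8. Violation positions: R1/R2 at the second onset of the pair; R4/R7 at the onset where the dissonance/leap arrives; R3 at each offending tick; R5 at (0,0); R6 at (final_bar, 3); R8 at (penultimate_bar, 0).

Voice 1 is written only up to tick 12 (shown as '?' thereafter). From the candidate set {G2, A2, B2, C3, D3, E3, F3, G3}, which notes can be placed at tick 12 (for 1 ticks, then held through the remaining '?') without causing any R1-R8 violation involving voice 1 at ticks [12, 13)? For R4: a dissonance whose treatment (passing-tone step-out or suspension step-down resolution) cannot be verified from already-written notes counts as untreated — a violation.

G2: violates R2
A2: violates R4
B2: legal
C3: violates R4
D3: legal
E3: legal
F3: violates R4,R7
G3: legal

{B2, D3, E3, G3}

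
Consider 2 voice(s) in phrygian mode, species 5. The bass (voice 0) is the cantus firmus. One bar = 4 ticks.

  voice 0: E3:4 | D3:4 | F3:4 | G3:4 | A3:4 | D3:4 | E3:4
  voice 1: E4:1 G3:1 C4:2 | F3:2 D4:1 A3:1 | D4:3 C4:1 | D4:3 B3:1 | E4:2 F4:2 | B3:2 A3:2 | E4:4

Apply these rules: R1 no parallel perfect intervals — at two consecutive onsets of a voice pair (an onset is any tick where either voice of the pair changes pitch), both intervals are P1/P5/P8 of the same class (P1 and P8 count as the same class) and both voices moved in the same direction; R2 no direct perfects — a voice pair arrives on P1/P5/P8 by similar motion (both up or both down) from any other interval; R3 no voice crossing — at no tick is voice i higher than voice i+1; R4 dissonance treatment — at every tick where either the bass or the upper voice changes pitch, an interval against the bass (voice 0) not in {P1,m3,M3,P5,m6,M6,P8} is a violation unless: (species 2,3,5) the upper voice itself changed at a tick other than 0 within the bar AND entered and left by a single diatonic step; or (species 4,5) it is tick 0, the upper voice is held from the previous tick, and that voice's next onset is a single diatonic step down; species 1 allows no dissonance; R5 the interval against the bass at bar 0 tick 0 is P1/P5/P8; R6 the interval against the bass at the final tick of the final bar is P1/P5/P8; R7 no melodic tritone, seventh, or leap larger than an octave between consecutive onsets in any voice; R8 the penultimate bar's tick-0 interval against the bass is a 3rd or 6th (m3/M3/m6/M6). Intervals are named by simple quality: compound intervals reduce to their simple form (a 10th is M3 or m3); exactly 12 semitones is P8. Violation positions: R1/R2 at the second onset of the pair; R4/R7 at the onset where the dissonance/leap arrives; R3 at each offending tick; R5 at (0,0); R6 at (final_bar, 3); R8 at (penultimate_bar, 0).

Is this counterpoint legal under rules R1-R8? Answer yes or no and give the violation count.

No (4 violations)

bar 0: v0=E3 v1=E4 (P8)
bar 1: v0=D3 v1=F3 (m3)
bar 2: v0=F3 v1=D4 (M6)
bar 3: v0=G3 v1=D4 (P5)
bar 4: v0=A3 v1=E4 (P5)
bar 5: v0=D3 v1=B3 (M6)
bar 6: v0=E3 v1=E4 (P8)
  R1 @ bar3.0: F3/C4 P5 -> G3/D4 P5 similar
  R2 @ bar4.0: G3/B3 M3 -> A3/E4 P5 similar
  R7 @ bar5.0: F4->B3 leap 6st
  R2 @ bar6.0: D3/A3 P5 -> E3/E4 P8 similar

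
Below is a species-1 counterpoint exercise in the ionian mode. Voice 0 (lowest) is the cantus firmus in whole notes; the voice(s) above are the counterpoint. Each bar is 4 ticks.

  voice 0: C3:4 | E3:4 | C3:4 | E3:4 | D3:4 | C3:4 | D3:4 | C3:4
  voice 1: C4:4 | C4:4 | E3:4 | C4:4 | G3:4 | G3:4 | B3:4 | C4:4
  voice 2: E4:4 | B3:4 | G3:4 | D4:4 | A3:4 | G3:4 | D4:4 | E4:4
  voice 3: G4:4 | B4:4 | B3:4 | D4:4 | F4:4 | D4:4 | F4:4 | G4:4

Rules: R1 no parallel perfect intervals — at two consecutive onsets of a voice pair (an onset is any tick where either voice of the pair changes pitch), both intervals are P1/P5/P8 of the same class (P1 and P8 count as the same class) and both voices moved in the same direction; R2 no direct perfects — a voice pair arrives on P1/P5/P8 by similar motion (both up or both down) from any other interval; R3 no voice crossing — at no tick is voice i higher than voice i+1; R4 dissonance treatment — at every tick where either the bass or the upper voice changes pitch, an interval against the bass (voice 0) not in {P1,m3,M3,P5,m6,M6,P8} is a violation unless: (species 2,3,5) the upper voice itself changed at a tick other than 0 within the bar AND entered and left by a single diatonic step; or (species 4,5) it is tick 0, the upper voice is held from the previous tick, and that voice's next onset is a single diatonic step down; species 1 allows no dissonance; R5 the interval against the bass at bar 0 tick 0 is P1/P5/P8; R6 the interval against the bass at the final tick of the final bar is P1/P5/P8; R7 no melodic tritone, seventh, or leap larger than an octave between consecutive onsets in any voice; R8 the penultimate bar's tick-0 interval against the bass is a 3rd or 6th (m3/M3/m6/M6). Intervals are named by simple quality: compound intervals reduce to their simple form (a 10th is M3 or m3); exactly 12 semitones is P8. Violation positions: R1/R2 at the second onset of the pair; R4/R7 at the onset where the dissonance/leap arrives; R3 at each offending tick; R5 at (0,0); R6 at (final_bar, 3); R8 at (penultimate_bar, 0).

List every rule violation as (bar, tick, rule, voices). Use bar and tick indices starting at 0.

bar 0: v0=C3 v1=C4 v2=E4 v3=G4 downbeat P5
bar 1: v0=E3 v1=C4 v2=B3 v3=B4 downbeat P5
bar 2: v0=C3 v1=E3 v2=G3 v3=B3 downbeat M7
bar 3: v0=E3 v1=C4 v2=D4 v3=D4 downbeat m7
bar 4: v0=D3 v1=G3 v2=A3 v3=F4 downbeat m3
bar 5: v0=C3 v1=G3 v2=G3 v3=D4 downbeat M2
bar 6: v0=D3 v1=B3 v2=D4 v3=F4 downbeat m3
bar 7: v0=C3 v1=C4 v2=E4 v3=G4 downbeat P5
  -> R5 @ bar 0 tick 0 v(0, 2): opens on M3
  -> R1 @ bar 1 tick 0 v(0, 3): C3/G4 P5 -> E3/B4 P5 similar
  -> R3 @ bar 1 tick 0 v(1, 2): C4 above B3
  -> R3 @ bar 1 tick 1 v(1, 2): C4 above B3
  -> R3 @ bar 1 tick 2 v(1, 2): C4 above B3
  -> R3 @ bar 1 tick 3 v(1, 2): C4 above B3
  -> R1 @ bar 2 tick 0 v(0, 2): E3/B3 P5 -> C3/G3 P5 similar
  -> R2 @ bar 2 tick 0 v(1, 3): C4/B4 M7 -> E3/B3 P5 similar
  -> R4 @ bar 2 tick 0 v(0, 3): C3/B3 M7 untreated
  -> R2 @ bar 3 tick 0 v(2, 3): G3/B3 M3 -> D4/D4 P1 similar
  -> R4 @ bar 3 tick 0 v(0, 2): E3/D4 m7 untreated
  -> R4 @ bar 3 tick 0 v(0, 3): E3/D4 m7 untreated
  -> R2 @ bar 4 tick 0 v(0, 2): E3/D4 m7 -> D3/A3 P5 similar
  -> R4 @ bar 4 tick 0 v(0, 1): D3/G3 P4 untreated
  -> R1 @ bar 5 tick 0 v(0, 2): D3/A3 P5 -> C3/G3 P5 similar
  -> R2 @ bar 5 tick 0 v(2, 3): A3/F4 m6 -> G3/D4 P5 similar
  -> R4 @ bar 5 tick 0 v(0, 3): C3/D4 M2 untreated
  -> R2 @ bar 6 tick 0 v(0, 2): C3/G3 P5 -> D3/D4 P8 similar
  -> R8 @ bar 6 tick 0 v(0, 2): penult P8 not 3rd/6th
  -> R2 @ bar 7 tick 0 v(1, 3): B3/F4 TT -> C4/G4 P5 similar
  -> R6 @ bar 7 tick 3 v(0, 2): closes on M3

(0, 0, R5, (0, 2))
(1, 0, R1, (0, 3))
(1, 0, R3, (1, 2))
(1, 1, R3, (1, 2))
(1, 2, R3, (1, 2))
(1, 3, R3, (1, 2))
(2, 0, R1, (0, 2))
(2, 0, R2, (1, 3))
(2, 0, R4, (0, 3))
(3, 0, R2, (2, 3))
(3, 0, R4, (0, 2))
(3, 0, R4, (0, 3))
(4, 0, R2, (0, 2))
(4, 0, R4, (0, 1))
(5, 0, R1, (0, 2))
(5, 0, R2, (2, 3))
(5, 0, R4, (0, 3))
(6, 0, R2, (0, 2))
(6, 0, R8, (0, 2))
(7, 0, R2, (1, 3))
(7, 3, R6, (0, 2))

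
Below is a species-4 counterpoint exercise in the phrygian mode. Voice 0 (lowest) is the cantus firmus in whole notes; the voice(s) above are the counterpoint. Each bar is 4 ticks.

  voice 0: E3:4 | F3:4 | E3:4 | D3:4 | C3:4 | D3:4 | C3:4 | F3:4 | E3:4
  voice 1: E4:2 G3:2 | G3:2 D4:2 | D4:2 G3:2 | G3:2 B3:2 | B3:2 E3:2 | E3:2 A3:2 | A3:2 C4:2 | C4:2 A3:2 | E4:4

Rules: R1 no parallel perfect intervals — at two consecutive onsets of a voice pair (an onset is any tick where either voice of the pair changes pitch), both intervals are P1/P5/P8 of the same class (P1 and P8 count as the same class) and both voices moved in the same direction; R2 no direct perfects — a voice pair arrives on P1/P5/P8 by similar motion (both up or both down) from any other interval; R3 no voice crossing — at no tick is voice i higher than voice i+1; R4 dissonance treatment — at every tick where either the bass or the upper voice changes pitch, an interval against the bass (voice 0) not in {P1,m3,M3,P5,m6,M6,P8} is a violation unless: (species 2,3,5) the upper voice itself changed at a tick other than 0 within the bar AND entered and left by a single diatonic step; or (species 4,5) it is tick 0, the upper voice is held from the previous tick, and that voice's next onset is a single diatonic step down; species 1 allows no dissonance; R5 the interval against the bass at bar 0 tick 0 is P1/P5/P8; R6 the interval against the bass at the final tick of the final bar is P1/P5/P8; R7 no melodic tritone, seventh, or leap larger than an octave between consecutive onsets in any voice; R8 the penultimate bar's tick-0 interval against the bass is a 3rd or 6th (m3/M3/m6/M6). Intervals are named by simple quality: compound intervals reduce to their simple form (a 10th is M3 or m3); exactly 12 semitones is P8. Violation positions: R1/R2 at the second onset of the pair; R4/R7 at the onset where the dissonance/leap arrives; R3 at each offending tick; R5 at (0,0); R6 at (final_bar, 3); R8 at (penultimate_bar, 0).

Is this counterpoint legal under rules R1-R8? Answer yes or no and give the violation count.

No (6 violations)

bar 0: v0=E3 v1=E4 (P8)
bar 1: v0=F3 v1=G3 (M2)
bar 2: v0=E3 v1=D4 (m7)
bar 3: v0=D3 v1=G3 (P4)
bar 4: v0=C3 v1=B3 (M7)
bar 5: v0=D3 v1=E3 (M2)
bar 6: v0=C3 v1=A3 (M6)
bar 7: v0=F3 v1=C4 (P5)
bar 8: v0=E3 v1=E4 (P8)
  R4 @ bar1.0: F3/G3 M2 untreated
  R4 @ bar2.0: E3/D4 m7 untreated
  R4 @ bar3.0: D3/G3 P4 untreated
  R4 @ bar4.0: C3/B3 M7 untreated
  R4 @ bar5.0: D3/E3 M2 untreated
  R8 @ bar7.0: penult P5 not 3rd/6th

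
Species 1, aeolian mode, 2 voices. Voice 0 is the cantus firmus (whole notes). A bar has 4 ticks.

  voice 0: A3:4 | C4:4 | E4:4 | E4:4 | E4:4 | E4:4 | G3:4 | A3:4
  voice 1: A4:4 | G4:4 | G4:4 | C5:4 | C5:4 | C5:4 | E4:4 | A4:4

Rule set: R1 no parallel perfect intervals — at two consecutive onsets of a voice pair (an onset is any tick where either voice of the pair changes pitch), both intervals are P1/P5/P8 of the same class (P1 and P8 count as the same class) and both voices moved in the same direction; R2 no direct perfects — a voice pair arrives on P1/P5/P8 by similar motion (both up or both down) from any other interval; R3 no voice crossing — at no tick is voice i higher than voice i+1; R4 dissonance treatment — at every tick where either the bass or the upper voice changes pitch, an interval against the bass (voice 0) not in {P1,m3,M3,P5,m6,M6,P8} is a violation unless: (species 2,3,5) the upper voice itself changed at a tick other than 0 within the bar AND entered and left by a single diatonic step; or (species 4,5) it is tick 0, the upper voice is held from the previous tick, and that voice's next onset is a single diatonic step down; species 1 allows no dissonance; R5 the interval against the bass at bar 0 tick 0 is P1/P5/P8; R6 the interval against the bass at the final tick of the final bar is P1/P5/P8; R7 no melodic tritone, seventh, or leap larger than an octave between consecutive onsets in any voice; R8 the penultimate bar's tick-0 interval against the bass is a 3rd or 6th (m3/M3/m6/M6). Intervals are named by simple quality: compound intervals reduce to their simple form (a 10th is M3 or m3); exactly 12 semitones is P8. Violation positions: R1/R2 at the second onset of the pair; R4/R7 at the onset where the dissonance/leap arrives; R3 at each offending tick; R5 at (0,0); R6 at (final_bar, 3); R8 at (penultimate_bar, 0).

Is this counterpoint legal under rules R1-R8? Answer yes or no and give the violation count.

bar 0: v0=A3 v1=A4 (P8)
bar 1: v0=C4 v1=G4 (P5)
bar 2: v0=E4 v1=G4 (m3)
bar 3: v0=E4 v1=C5 (m6)
bar 4: v0=E4 v1=C5 (m6)
bar 5: v0=E4 v1=C5 (m6)
bar 6: v0=G3 v1=E4 (M6)
bar 7: v0=A3 v1=A4 (P8)
  R2 @ bar7.0: G3/E4 M6 -> A3/A4 P8 similar

No (1 violations)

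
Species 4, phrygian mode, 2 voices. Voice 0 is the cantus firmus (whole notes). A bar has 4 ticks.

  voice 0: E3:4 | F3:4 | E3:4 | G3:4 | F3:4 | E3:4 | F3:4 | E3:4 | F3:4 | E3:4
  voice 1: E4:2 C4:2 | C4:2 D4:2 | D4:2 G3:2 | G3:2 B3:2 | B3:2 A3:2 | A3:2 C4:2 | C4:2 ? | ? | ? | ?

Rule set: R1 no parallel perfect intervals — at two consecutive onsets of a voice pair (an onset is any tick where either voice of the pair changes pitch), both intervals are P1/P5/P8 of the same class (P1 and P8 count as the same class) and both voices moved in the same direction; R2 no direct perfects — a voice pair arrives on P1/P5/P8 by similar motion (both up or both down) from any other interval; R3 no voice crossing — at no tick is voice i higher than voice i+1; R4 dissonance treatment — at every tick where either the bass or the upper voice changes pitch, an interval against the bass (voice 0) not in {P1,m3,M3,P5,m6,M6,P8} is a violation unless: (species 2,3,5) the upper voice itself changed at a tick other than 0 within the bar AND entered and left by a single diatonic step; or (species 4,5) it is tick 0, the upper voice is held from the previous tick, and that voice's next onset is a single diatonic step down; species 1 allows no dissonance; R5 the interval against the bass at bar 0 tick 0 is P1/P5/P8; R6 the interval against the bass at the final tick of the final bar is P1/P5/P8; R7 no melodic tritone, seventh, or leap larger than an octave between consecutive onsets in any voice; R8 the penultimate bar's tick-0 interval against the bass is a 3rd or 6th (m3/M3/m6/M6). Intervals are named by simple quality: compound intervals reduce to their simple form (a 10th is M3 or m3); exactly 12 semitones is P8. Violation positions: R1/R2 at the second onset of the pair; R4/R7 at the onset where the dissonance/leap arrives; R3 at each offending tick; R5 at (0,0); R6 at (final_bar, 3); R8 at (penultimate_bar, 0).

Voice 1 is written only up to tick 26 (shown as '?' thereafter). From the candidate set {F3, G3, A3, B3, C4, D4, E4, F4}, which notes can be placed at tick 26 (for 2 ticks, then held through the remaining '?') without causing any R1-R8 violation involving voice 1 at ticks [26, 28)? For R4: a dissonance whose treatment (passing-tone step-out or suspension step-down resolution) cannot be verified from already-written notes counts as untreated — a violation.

F3: legal
G3: violates R4
A3: legal
B3: violates R4
C4: legal
D4: legal
E4: violates R4
F4: legal

{A3, C4, D4, F3, F4}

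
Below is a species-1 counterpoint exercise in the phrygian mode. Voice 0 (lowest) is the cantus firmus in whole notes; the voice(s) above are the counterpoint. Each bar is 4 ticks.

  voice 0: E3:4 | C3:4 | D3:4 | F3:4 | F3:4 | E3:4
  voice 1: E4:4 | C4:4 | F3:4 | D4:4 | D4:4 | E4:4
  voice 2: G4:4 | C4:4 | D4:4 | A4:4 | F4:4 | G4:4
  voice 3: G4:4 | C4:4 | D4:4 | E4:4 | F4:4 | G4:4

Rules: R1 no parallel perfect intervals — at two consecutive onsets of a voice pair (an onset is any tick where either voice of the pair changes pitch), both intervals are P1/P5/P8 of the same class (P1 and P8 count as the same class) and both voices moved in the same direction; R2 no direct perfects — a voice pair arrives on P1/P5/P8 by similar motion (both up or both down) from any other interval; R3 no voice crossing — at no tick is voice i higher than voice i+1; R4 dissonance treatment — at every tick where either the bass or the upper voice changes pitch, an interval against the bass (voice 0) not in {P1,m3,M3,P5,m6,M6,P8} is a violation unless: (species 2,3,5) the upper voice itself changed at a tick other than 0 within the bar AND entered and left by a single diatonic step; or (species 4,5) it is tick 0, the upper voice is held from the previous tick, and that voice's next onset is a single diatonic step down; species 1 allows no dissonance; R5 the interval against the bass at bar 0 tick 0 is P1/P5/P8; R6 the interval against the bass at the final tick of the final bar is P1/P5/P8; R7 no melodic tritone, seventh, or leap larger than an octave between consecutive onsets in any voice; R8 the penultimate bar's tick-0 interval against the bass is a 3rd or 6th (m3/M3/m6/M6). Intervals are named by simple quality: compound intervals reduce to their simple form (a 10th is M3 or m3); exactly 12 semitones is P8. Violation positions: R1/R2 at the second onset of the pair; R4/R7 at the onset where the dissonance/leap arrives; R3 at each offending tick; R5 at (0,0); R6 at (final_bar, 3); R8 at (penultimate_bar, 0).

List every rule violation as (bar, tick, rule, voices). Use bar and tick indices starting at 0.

bar 0: v0=E3 v1=E4 v2=G4 v3=G4 downbeat m3
bar 1: v0=C3 v1=C4 v2=C4 v3=C4 downbeat P8
bar 2: v0=D3 v1=F3 v2=D4 v3=D4 downbeat P8
bar 3: v0=F3 v1=D4 v2=A4 v3=E4 downbeat M7
bar 4: v0=F3 v1=D4 v2=F4 v3=F4 downbeat P8
bar 5: v0=E3 v1=E4 v2=G4 v3=G4 downbeat m3
  -> R5 @ bar 0 tick 0 v(0, 2): opens on m3
  -> R5 @ bar 0 tick 0 v(0, 3): opens on m3
  -> R1 @ bar 1 tick 0 v(0, 1): E3/E4 P8 -> C3/C4 P8 similar
  -> R1 @ bar 1 tick 0 v(2, 3): G4/G4 P1 -> C4/C4 P1 similar
  -> R2 @ bar 1 tick 0 v(0, 2): E3/G4 m3 -> C3/C4 P8 similar
  -> R2 @ bar 1 tick 0 v(0, 3): E3/G4 m3 -> C3/C4 P8 similar
  -> R2 @ bar 1 tick 0 v(1, 2): E4/G4 m3 -> C4/C4 P1 similar
  -> R2 @ bar 1 tick 0 v(1, 3): E4/G4 m3 -> C4/C4 P1 similar
  -> R1 @ bar 2 tick 0 v(0, 2): C3/C4 P8 -> D3/D4 P8 similar
  -> R1 @ bar 2 tick 0 v(0, 3): C3/C4 P8 -> D3/D4 P8 similar
  -> R1 @ bar 2 tick 0 v(2, 3): C4/C4 P1 -> D4/D4 P1 similar
  -> R2 @ bar 3 tick 0 v(1, 2): F3/D4 M6 -> D4/A4 P5 similar
  -> R3 @ bar 3 tick 0 v(2, 3): A4 above E4
  -> R4 @ bar 3 tick 0 v(0, 3): F3/E4 M7 untreated
  -> R3 @ bar 3 tick 1 v(2, 3): A4 above E4
  -> R3 @ bar 3 tick 2 v(2, 3): A4 above E4
  -> R3 @ bar 3 tick 3 v(2, 3): A4 above E4
  -> R8 @ bar 4 tick 0 v(0, 2): penult P8 not 3rd/6th
  -> R8 @ bar 4 tick 0 v(0, 3): penult P8 not 3rd/6th
  -> R1 @ bar 5 tick 0 v(2, 3): F4/F4 P1 -> G4/G4 P1 similar
  -> R6 @ bar 5 tick 3 v(0, 2): closes on m3
  -> R6 @ bar 5 tick 3 v(0, 3): closes on m3

(0, 0, R5, (0, 2))
(0, 0, R5, (0, 3))
(1, 0, R1, (0, 1))
(1, 0, R1, (2, 3))
(1, 0, R2, (0, 2))
(1, 0, R2, (0, 3))
(1, 0, R2, (1, 2))
(1, 0, R2, (1, 3))
(2, 0, R1, (0, 2))
(2, 0, R1, (0, 3))
(2, 0, R1, (2, 3))
(3, 0, R2, (1, 2))
(3, 0, R3, (2, 3))
(3, 0, R4, (0, 3))
(3, 1, R3, (2, 3))
(3, 2, R3, (2, 3))
(3, 3, R3, (2, 3))
(4, 0, R8, (0, 2))
(4, 0, R8, (0, 3))
(5, 0, R1, (2, 3))
(5, 3, R6, (0, 2))
(5, 3, R6, (0, 3))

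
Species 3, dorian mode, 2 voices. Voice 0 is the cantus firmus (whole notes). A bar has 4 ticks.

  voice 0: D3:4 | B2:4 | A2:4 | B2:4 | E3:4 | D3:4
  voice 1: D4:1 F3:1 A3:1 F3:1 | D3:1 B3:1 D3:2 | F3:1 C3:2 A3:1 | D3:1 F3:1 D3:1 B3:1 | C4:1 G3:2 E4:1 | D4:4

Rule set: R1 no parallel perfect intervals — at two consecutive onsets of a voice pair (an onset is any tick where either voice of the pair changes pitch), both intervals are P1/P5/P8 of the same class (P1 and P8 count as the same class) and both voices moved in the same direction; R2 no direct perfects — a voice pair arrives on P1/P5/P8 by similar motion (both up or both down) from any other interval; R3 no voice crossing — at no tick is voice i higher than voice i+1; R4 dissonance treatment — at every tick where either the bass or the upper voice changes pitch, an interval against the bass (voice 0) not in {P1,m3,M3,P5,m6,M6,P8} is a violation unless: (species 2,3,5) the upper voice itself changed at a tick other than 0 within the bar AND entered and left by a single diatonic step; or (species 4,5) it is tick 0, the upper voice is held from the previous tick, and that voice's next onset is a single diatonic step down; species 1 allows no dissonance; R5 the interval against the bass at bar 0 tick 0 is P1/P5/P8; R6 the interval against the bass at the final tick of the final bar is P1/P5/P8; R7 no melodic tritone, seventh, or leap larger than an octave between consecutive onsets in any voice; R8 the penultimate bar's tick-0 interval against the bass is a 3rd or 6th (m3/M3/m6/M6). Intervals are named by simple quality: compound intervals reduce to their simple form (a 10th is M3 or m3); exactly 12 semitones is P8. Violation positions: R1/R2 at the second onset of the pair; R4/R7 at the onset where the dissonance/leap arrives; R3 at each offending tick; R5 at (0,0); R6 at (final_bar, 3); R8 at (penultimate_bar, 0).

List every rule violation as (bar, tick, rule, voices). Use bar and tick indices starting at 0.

bar 0: v0=D3 v1=D4 downbeat P8
bar 1: v0=B2 v1=D3 downbeat m3
bar 2: v0=A2 v1=F3 downbeat m6
bar 3: v0=B2 v1=D3 downbeat m3
bar 4: v0=E3 v1=C4 downbeat m6
bar 5: v0=D3 v1=D4 downbeat P8
  -> R4 @ bar 3 tick 1 v(0, 1): B2/F3 TT untreated
  -> R1 @ bar 5 tick 0 v(0, 1): E3/E4 P8 -> D3/D4 P8 similar

(3, 1, R4, (0, 1))
(5, 0, R1, (0, 1))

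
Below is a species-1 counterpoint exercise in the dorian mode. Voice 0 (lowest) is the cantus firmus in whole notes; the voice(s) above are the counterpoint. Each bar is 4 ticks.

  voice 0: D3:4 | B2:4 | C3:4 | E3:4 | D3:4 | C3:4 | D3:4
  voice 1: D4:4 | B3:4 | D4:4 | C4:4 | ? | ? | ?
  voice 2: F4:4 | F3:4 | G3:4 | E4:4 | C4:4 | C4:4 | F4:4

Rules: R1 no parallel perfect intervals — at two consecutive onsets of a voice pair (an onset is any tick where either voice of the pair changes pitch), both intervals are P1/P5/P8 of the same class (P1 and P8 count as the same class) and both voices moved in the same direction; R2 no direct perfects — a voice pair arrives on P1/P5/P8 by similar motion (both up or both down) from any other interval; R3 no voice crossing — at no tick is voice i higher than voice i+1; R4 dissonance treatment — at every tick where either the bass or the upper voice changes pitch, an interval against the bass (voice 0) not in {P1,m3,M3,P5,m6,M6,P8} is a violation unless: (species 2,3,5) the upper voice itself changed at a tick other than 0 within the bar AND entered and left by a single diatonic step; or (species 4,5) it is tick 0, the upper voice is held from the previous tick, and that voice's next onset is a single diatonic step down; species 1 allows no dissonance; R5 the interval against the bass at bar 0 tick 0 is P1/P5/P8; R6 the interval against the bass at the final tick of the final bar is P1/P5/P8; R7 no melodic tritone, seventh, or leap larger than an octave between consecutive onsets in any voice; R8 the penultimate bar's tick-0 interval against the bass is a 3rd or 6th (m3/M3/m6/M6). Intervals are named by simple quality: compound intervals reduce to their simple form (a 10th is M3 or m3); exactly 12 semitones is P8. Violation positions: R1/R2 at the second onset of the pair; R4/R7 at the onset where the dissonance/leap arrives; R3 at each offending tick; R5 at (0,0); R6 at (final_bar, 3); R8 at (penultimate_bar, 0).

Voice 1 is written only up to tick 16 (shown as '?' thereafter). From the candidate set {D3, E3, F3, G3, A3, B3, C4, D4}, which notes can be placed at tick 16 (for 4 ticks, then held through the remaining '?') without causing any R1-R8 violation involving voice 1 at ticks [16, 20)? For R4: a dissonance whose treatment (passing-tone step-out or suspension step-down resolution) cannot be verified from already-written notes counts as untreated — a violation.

D3: violates R2,R7
E3: violates R4
F3: violates R2
G3: violates R4
A3: violates R2
B3: legal
C4: violates R4
D4: violates R3

{B3}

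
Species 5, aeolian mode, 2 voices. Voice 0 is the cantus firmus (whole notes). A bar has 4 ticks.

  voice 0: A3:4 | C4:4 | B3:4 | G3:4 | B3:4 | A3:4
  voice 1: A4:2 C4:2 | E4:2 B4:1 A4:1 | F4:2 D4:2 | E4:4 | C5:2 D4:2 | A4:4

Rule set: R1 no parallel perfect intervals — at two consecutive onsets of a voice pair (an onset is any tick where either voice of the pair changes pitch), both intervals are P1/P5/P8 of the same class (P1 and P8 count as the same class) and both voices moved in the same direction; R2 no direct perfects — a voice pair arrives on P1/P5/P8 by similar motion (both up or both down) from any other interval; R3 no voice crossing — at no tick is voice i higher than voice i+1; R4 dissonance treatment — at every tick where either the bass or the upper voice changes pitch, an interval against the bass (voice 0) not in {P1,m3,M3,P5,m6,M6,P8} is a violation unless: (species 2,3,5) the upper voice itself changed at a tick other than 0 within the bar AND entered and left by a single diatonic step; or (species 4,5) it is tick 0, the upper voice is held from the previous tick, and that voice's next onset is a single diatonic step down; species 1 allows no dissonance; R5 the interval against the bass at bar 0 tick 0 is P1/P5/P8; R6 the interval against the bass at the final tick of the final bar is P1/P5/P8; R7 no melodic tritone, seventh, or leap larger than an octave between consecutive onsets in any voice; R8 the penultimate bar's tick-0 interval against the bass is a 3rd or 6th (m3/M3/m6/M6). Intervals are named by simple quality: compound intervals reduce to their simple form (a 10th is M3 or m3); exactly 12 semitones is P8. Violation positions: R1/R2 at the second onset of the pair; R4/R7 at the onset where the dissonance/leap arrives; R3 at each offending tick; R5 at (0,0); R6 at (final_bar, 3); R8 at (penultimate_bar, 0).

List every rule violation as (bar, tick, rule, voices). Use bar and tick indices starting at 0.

bar 0: v0=A3 v1=A4 downbeat P8
bar 1: v0=C4 v1=E4 downbeat M3
bar 2: v0=B3 v1=F4 downbeat TT
bar 3: v0=G3 v1=E4 downbeat M6
bar 4: v0=B3 v1=C5 downbeat m2
bar 5: v0=A3 v1=A4 downbeat P8
  -> R4 @ bar 1 tick 2 v(0, 1): C4/B4 M7 untreated
  -> R4 @ bar 2 tick 0 v(0, 1): B3/F4 TT untreated
  -> R4 @ bar 4 tick 0 v(0, 1): B3/C5 m2 untreated
  -> R8 @ bar 4 tick 0 v(0, 1): penult m2 not 3rd/6th
  -> R7 @ bar 4 tick 2 v(1,): C5->D4 leap 10st

(1, 2, R4, (0, 1))
(2, 0, R4, (0, 1))
(4, 0, R4, (0, 1))
(4, 0, R8, (0, 1))
(4, 2, R7, (1,))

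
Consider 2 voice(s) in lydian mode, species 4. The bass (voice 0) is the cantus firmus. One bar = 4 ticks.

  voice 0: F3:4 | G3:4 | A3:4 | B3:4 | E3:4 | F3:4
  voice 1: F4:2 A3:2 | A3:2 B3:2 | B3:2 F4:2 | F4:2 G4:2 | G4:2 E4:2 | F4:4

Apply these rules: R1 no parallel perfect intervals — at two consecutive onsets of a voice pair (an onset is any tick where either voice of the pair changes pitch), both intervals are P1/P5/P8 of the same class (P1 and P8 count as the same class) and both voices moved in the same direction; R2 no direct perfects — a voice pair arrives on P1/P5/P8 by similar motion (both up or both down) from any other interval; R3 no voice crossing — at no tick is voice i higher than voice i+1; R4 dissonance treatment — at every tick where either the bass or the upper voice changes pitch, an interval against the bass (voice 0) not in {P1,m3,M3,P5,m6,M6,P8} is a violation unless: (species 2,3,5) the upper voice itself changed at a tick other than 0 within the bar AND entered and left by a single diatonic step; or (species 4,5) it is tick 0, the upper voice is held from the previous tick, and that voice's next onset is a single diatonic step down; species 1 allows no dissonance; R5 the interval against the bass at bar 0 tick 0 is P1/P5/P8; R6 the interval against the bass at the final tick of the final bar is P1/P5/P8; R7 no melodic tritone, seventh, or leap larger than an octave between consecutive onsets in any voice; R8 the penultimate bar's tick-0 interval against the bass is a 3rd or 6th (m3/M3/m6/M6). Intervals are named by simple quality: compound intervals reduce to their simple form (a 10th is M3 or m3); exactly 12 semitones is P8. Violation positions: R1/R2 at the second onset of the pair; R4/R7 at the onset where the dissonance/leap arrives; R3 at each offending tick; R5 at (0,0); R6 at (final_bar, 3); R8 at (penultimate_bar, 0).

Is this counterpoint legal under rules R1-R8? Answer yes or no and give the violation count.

No (5 violations)

bar 0: v0=F3 v1=F4 (P8)
bar 1: v0=G3 v1=A3 (M2)
bar 2: v0=A3 v1=B3 (M2)
bar 3: v0=B3 v1=F4 (TT)
bar 4: v0=E3 v1=G4 (m3)
bar 5: v0=F3 v1=F4 (P8)
  R4 @ bar1.0: G3/A3 M2 untreated
  R4 @ bar2.0: A3/B3 M2 untreated
  R7 @ bar2.2: B3->F4 leap 6st
  R4 @ bar3.0: B3/F4 TT untreated
  R1 @ bar5.0: E3/E4 P8 -> F3/F4 P8 similar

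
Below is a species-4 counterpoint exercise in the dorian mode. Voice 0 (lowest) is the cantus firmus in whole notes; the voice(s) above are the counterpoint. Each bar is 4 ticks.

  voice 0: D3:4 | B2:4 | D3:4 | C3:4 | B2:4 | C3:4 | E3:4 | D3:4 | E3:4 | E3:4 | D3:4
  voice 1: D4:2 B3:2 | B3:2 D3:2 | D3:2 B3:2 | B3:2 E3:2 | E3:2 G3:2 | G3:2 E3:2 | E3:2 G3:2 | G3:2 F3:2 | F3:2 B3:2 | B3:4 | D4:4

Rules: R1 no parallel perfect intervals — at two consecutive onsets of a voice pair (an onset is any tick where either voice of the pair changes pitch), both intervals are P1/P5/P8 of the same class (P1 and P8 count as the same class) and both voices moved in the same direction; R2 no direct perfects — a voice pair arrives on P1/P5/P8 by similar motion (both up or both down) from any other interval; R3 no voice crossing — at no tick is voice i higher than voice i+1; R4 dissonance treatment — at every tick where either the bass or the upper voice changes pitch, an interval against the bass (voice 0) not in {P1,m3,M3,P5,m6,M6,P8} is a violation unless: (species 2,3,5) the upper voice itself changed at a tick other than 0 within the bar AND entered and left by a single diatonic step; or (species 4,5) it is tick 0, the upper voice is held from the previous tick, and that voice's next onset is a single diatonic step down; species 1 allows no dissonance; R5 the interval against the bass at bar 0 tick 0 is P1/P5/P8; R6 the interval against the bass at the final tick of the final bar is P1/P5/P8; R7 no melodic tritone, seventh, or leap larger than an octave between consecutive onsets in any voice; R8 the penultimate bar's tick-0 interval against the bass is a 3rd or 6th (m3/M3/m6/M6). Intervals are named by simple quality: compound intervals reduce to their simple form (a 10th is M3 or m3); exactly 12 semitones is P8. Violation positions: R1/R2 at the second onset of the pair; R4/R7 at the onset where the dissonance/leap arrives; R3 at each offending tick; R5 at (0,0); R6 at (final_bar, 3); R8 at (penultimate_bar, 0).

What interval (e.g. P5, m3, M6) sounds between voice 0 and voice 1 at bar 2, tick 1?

P1

voice 0=D3 voice 1=D3 -> P1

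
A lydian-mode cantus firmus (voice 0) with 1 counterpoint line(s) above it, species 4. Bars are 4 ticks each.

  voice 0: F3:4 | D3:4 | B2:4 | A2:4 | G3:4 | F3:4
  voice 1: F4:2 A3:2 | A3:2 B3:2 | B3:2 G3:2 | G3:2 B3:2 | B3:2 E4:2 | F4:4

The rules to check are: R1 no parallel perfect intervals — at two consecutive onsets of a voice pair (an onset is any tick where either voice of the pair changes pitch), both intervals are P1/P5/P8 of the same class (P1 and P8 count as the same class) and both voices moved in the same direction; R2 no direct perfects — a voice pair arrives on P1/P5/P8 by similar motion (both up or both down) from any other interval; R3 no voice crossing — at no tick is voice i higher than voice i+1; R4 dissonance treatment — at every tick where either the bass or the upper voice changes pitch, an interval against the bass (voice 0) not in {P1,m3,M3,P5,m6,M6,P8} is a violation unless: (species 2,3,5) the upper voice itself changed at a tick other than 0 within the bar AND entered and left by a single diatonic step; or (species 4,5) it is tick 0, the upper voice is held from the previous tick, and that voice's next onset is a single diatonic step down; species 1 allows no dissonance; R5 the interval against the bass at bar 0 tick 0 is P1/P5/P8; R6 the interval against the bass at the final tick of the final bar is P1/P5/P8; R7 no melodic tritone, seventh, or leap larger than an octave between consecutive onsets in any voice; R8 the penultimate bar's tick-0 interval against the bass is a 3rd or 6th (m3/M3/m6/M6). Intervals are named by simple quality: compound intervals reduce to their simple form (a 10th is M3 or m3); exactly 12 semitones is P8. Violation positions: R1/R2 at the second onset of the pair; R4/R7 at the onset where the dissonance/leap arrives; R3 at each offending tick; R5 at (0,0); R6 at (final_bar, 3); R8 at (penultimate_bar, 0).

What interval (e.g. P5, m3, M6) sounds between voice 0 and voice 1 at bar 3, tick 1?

m7

voice 0=A2 voice 1=G3 -> m7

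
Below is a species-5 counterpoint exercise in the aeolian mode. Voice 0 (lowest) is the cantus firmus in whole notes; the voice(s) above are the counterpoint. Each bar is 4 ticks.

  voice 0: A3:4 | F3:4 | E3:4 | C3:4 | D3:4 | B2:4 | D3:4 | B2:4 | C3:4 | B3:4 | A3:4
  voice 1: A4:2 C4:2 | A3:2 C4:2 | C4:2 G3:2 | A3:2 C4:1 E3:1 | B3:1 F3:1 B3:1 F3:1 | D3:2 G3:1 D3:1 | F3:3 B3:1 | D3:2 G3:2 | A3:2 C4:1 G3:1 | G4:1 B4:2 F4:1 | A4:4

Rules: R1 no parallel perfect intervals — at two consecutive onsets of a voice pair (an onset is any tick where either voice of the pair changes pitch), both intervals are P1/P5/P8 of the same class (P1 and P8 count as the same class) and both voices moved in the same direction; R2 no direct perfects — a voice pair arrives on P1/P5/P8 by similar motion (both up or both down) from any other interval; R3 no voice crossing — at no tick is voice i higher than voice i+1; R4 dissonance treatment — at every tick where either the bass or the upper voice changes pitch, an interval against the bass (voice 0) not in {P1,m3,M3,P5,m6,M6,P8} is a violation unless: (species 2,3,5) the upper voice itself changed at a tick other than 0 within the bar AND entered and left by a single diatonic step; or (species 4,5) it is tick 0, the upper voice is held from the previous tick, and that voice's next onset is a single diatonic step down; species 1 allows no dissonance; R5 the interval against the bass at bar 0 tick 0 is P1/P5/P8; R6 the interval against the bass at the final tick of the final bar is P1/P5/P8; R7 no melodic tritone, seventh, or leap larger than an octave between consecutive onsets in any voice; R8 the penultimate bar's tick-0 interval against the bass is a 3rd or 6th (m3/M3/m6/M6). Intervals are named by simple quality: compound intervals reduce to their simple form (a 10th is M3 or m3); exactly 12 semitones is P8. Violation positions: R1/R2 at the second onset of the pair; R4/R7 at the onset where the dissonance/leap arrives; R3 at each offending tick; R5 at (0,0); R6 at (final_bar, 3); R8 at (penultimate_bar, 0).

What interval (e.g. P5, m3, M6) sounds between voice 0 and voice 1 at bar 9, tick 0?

voice 0=B3 voice 1=G4 -> m6

m6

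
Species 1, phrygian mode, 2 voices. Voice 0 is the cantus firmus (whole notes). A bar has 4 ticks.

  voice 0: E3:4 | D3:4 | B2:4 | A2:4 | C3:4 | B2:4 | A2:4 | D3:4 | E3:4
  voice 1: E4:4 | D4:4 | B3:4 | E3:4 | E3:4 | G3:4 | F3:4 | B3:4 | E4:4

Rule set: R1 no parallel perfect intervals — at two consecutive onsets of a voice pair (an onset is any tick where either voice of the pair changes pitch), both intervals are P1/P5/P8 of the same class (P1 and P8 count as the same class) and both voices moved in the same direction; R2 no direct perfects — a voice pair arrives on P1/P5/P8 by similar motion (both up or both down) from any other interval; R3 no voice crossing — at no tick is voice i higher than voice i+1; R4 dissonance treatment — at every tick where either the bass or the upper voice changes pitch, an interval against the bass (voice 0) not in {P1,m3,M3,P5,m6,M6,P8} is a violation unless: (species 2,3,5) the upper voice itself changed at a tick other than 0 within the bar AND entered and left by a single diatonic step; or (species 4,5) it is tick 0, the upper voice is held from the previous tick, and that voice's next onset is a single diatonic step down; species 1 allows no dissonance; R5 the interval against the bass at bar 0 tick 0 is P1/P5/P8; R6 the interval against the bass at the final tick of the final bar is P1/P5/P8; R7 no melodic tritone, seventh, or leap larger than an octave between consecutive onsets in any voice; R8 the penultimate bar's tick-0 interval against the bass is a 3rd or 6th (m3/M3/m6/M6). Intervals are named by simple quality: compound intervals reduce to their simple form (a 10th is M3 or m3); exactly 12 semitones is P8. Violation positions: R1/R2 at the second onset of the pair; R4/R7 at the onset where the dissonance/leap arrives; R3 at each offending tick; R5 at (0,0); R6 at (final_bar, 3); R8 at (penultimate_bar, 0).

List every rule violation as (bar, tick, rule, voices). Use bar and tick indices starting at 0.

(1, 0, R1, (0, 1))
(2, 0, R1, (0, 1))
(3, 0, R2, (0, 1))
(7, 0, R7, (1,))
(8, 0, R2, (0, 1))

bar 0: v0=E3 v1=E4 downbeat P8
bar 1: v0=D3 v1=D4 downbeat P8
bar 2: v0=B2 v1=B3 downbeat P8
bar 3: v0=A2 v1=E3 downbeat P5
bar 4: v0=C3 v1=E3 downbeat M3
bar 5: v0=B2 v1=G3 downbeat m6
bar 6: v0=A2 v1=F3 downbeat m6
bar 7: v0=D3 v1=B3 downbeat M6
bar 8: v0=E3 v1=E4 downbeat P8
  -> R1 @ bar 1 tick 0 v(0, 1): E3/E4 P8 -> D3/D4 P8 similar
  -> R1 @ bar 2 tick 0 v(0, 1): D3/D4 P8 -> B2/B3 P8 similar
  -> R2 @ bar 3 tick 0 v(0, 1): B2/B3 P8 -> A2/E3 P5 similar
  -> R7 @ bar 7 tick 0 v(1,): F3->B3 leap 6st
  -> R2 @ bar 8 tick 0 v(0, 1): D3/B3 M6 -> E3/E4 P8 similar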